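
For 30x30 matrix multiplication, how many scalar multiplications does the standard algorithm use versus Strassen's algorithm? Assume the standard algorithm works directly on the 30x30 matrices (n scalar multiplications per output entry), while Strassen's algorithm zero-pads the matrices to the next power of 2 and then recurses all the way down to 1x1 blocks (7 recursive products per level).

Matrix multiplication for 30x30 matrices:

Strassen's algorithm requires power-of-2 dimensions. Pad 30x30 to 32x32 (next power of 2).

Standard algorithm: 30^3 = 27000 multiplications
Strassen's algorithm: 7^(log2(32)) = 7^5 = 16807 multiplications
Savings: 27000 - 16807 = 10193 multiplications

Standard: 27000 multiplications (30^3). Strassen: 16807 multiplications (7^5, after padding to 32x32). Strassen reduces 8 recursive multiplications to 7 at each level.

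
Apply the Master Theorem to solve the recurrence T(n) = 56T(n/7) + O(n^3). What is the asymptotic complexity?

Master Theorem for T(n) = 56T(n/7) + O(n^3):

a = 56, b = 7, c = 3
log_b(a) = log_7(56) = 2.0686

Case 3: c = 3 > log_7(56) = 2.0686
T(n) = O(n^3) = O(n^3)

For T(n) = 56T(n/7) + O(n^3): log_7(56) = 2.0686. This is Case 3 of the Master Theorem (c > log_b(a), work dominated by root), giving O(n^3).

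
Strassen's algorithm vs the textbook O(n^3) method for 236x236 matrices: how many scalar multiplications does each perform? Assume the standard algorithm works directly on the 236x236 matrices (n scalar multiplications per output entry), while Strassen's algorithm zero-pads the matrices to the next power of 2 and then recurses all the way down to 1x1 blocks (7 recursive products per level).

Matrix multiplication for 236x236 matrices:

Strassen's algorithm requires power-of-2 dimensions. Pad 236x236 to 256x256 (next power of 2).

Standard algorithm: 236^3 = 13144256 multiplications
Strassen's algorithm: 7^(log2(256)) = 7^8 = 5764801 multiplications
Savings: 13144256 - 5764801 = 7379455 multiplications

Standard: 13144256 multiplications (236^3). Strassen: 5764801 multiplications (7^8, after padding to 256x256). Strassen reduces 8 recursive multiplications to 7 at each level.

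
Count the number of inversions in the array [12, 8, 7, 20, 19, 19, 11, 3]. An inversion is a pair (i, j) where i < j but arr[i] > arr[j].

Finding inversions in [12, 8, 7, 20, 19, 19, 11, 3]:

(0, 1): arr[0]=12 > arr[1]=8
(0, 2): arr[0]=12 > arr[2]=7
(0, 6): arr[0]=12 > arr[6]=11
(0, 7): arr[0]=12 > arr[7]=3
(1, 2): arr[1]=8 > arr[2]=7
(1, 7): arr[1]=8 > arr[7]=3
(2, 7): arr[2]=7 > arr[7]=3
(3, 4): arr[3]=20 > arr[4]=19
(3, 5): arr[3]=20 > arr[5]=19
(3, 6): arr[3]=20 > arr[6]=11
(3, 7): arr[3]=20 > arr[7]=3
(4, 6): arr[4]=19 > arr[6]=11
(4, 7): arr[4]=19 > arr[7]=3
(5, 6): arr[5]=19 > arr[6]=11
(5, 7): arr[5]=19 > arr[7]=3
(6, 7): arr[6]=11 > arr[7]=3

Total inversions: 16

The array has 16 inversion(s): (0,1), (0,2), (0,6), (0,7), (1,2), (1,7), (2,7), (3,4), (3,5), (3,6), (3,7), (4,6), (4,7), (5,6), (5,7), (6,7). Each pair (i,j) satisfies i < j and arr[i] > arr[j].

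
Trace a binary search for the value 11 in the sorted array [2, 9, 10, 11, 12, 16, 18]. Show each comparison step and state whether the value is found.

Binary search for 11 in [2, 9, 10, 11, 12, 16, 18]:

lo=0, hi=6, mid=3, arr[mid]=11 -> Found target at index 3!

Binary search finds 11 at index 3 after 1 comparisons. The search repeatedly halves the search space by comparing with the middle element.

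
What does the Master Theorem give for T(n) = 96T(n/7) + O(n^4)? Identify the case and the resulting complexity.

Master Theorem for T(n) = 96T(n/7) + O(n^4):

a = 96, b = 7, c = 4
log_b(a) = log_7(96) = 2.3456

Case 3: c = 4 > log_7(96) = 2.3456
T(n) = O(n^4) = O(n^4)

For T(n) = 96T(n/7) + O(n^4): log_7(96) = 2.3456. This is Case 3 of the Master Theorem (c > log_b(a), work dominated by root), giving O(n^4).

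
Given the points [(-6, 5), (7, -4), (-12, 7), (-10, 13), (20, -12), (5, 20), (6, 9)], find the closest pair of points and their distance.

Computing all pairwise distances among 7 points:

d((-6, 5), (7, -4)) = 15.8114
d((-6, 5), (-12, 7)) = 6.3246 <-- minimum
d((-6, 5), (-10, 13)) = 8.9443
d((-6, 5), (20, -12)) = 31.0644
d((-6, 5), (5, 20)) = 18.6011
d((-6, 5), (6, 9)) = 12.6491
d((7, -4), (-12, 7)) = 21.9545
d((7, -4), (-10, 13)) = 24.0416
d((7, -4), (20, -12)) = 15.2643
d((7, -4), (5, 20)) = 24.0832
d((7, -4), (6, 9)) = 13.0384
d((-12, 7), (-10, 13)) = 6.3246 <-- minimum
d((-12, 7), (20, -12)) = 37.2156
d((-12, 7), (5, 20)) = 21.4009
d((-12, 7), (6, 9)) = 18.1108
d((-10, 13), (20, -12)) = 39.0512
d((-10, 13), (5, 20)) = 16.5529
d((-10, 13), (6, 9)) = 16.4924
d((20, -12), (5, 20)) = 35.3412
d((20, -12), (6, 9)) = 25.2389
d((5, 20), (6, 9)) = 11.0454

Minimum distance: 6.3246 (tie among 2 pairs: (-6, 5) and (-12, 7); (-12, 7) and (-10, 13))

The minimum Euclidean distance is 6.3246. There is a tie: 2 pairs achieve this minimum — (-6, 5) and (-12, 7); (-12, 7) and (-10, 13). Any of these is a valid closest pair. For 7 points, brute-force pairwise comparison is shown above. For large n, the divide-and-conquer algorithm (sort by x, recurse on halves, check the dividing strip) achieves O(n log n).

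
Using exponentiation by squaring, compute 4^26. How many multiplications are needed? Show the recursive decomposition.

Computing 4^26 by squaring (build up from 4^1; each line after the first costs one multiplication):

4^1 = 4
4^2 = (4^1)^2 = 4^2 = 16
4^3 = 4 * 4^2 = 4 * 16 = 64
4^6 = (4^3)^2 = 64^2 = 4096
4^12 = (4^6)^2 = 4096^2 = 16777216
4^13 = 4 * 4^12 = 4 * 16777216 = 67108864
4^26 = (4^13)^2 = 67108864^2 = 4503599627370496

Result: 4503599627370496
Multiplications needed: 6 (6 lines after 4^1)

4^26 = 4503599627370496. Using exponentiation by squaring, this requires 6 multiplications. The key idea: if the exponent is even, square the half-power; if odd, multiply by the base once.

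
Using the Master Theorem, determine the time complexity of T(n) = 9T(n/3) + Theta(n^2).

Master Theorem for T(n) = 9T(n/3) + O(n^2):

a = 9, b = 3, c = 2
log_b(a) = log_3(9) = 2.0000

Case 2: c = 2 = log_3(9) = 2.0000
T(n) = O(n^2 log n) = O(n^2 log n)

For T(n) = 9T(n/3) + O(n^2): log_3(9) = 2.0000. This is Case 2 of the Master Theorem (c = log_b(a), equal work at all levels), giving O(n^2 log n).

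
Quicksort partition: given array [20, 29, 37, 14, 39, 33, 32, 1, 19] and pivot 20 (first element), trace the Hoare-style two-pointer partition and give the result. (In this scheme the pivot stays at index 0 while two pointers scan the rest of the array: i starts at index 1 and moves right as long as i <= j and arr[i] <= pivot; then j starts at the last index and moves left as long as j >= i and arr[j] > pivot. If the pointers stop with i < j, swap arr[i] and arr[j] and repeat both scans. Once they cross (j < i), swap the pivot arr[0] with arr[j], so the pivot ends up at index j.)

Hoare-style two-pointer partition with pivot = 20:

Initial array: [20, 29, 37, 14, 39, 33, 32, 1, 19]

Pointers start at i = 1, j = 8.
i stops at index 1 (arr[1]=29 > 20), j stops at index 8 (arr[8]=19 <= 20): swap arr[1] and arr[8], array becomes [20, 19, 37, 14, 39, 33, 32, 1, 29]
i stops at index 2 (arr[2]=37 > 20), j stops at index 7 (arr[7]=1 <= 20): swap arr[2] and arr[7], array becomes [20, 19, 1, 14, 39, 33, 32, 37, 29]
i ends at 4, j ends at 3: the pointers have crossed (j < i), so scanning stops.

Swap pivot arr[0] with arr[3] to place pivot at position 3: [14, 19, 1, 20, 39, 33, 32, 37, 29]
Pivot position: 3

After partitioning with pivot 20, the array becomes [14, 19, 1, 20, 39, 33, 32, 37, 29]. The pivot is placed at index 3. All elements to the left of the pivot are <= 20, and all elements to the right are > 20.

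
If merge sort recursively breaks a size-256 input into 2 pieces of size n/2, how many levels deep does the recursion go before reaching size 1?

For divide and conquer with division factor 2:

Problem sizes at each level:
Level 0: 256
Level 1: 128
Level 2: 64
Level 3: 32
Level 4: 16
Level 5: 8
Level 6: 4
Level 7: 2
Level 8: 1

The root is level 0 and the size-1 base case is level 8 (the tree spans levels 0 through 8, i.e. 9 levels counting the root), so the depth is the number of divisions: log_2(256) = 8

The recursion tree depth is log_2(256) = 8. At each level, the problem size is divided by 2, so it takes 8 divisions to reduce to a base case of size 1. The algorithm makes 2 recursive calls at each level.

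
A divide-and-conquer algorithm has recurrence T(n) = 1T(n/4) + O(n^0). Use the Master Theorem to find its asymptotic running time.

Master Theorem for T(n) = 1T(n/4) + O(n^0):

a = 1, b = 4, c = 0
log_b(a) = log_4(1) = 0.0000

Case 2: c = 0 = log_4(1) = 0.0000
T(n) = O(n^0 log n) = O(log n)

For T(n) = 1T(n/4) + O(n^0): log_4(1) = 0.0000. This is Case 2 of the Master Theorem (c = log_b(a), equal work at all levels), giving O(log n).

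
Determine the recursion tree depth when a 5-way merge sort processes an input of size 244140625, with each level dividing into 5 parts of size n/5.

For divide and conquer with division factor 5:

Problem sizes at each level:
Level 0: 244140625
Level 1: 48828125
Level 2: 9765625
Level 3: 1953125
Level 4: 390625
Level 5: 78125
Level 6: 15625
Level 7: 3125
Level 8: 625
Level 9: 125
Level 10: 25
Level 11: 5
Level 12: 1

The root is level 0 and the size-1 base case is level 12 (the tree spans levels 0 through 12, i.e. 13 levels counting the root), so the depth is the number of divisions: log_5(244140625) = 12

The recursion tree depth is log_5(244140625) = 12. At each level, the problem size is divided by 5, so it takes 12 divisions to reduce to a base case of size 1. The algorithm makes 5 recursive calls at each level.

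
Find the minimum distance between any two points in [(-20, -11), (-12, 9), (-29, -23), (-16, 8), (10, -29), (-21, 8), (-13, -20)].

Computing all pairwise distances among 7 points:

d((-20, -11), (-12, 9)) = 21.5407
d((-20, -11), (-29, -23)) = 15.0
d((-20, -11), (-16, 8)) = 19.4165
d((-20, -11), (10, -29)) = 34.9857
d((-20, -11), (-21, 8)) = 19.0263
d((-20, -11), (-13, -20)) = 11.4018
d((-12, 9), (-29, -23)) = 36.2353
d((-12, 9), (-16, 8)) = 4.1231 <-- minimum
d((-12, 9), (10, -29)) = 43.909
d((-12, 9), (-21, 8)) = 9.0554
d((-12, 9), (-13, -20)) = 29.0172
d((-29, -23), (-16, 8)) = 33.6155
d((-29, -23), (10, -29)) = 39.4588
d((-29, -23), (-21, 8)) = 32.0156
d((-29, -23), (-13, -20)) = 16.2788
d((-16, 8), (10, -29)) = 45.2217
d((-16, 8), (-21, 8)) = 5.0
d((-16, 8), (-13, -20)) = 28.1603
d((10, -29), (-21, 8)) = 48.2701
d((10, -29), (-13, -20)) = 24.6982
d((-21, 8), (-13, -20)) = 29.1204

Closest pair: (-12, 9) and (-16, 8) with distance 4.1231

The closest pair is (-12, 9) and (-16, 8) with Euclidean distance 4.1231. For 7 points, brute-force pairwise comparison is shown above. For large n, the divide-and-conquer algorithm (sort by x, recurse on halves, check the dividing strip) achieves O(n log n).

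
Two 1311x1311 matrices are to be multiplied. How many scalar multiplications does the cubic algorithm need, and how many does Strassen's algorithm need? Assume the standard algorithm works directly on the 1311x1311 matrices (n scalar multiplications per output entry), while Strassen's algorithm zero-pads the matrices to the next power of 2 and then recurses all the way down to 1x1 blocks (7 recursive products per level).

Matrix multiplication for 1311x1311 matrices:

Strassen's algorithm requires power-of-2 dimensions. Pad 1311x1311 to 2048x2048 (next power of 2).

Standard algorithm: 1311^3 = 2253243231 multiplications
Strassen's algorithm: 7^(log2(2048)) = 7^11 = 1977326743 multiplications
Savings: 2253243231 - 1977326743 = 275916488 multiplications

Standard: 2253243231 multiplications (1311^3). Strassen: 1977326743 multiplications (7^11, after padding to 2048x2048). Strassen reduces 8 recursive multiplications to 7 at each level.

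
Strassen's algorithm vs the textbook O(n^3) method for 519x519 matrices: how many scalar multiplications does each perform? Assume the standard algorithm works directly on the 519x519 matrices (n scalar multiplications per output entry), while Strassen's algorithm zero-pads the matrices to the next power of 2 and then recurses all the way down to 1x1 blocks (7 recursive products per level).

Matrix multiplication for 519x519 matrices:

Strassen's algorithm requires power-of-2 dimensions. Pad 519x519 to 1024x1024 (next power of 2).

Standard algorithm: 519^3 = 139798359 multiplications
Strassen's algorithm: 7^(log2(1024)) = 7^10 = 282475249 multiplications
Difference: 139798359 - 282475249 = -142676890 (Strassen uses MORE here due to padding overhead — for small or just-over-power-of-2 n, padding can outweigh the per-level savings)

Standard: 139798359 multiplications (519^3). Strassen: 282475249 multiplications (7^10, after padding to 1024x1024). Strassen reduces 8 recursive multiplications to 7 at each level.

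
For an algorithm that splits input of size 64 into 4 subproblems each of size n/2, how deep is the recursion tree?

For divide and conquer with division factor 2:

Problem sizes at each level:
Level 0: 64
Level 1: 32
Level 2: 16
Level 3: 8
Level 4: 4
Level 5: 2
Level 6: 1

The root is level 0 and the size-1 base case is level 6 (the tree spans levels 0 through 6, i.e. 7 levels counting the root), so the depth is the number of divisions: log_2(64) = 6

The recursion tree depth is log_2(64) = 6. At each level, the problem size is divided by 2, so it takes 6 divisions to reduce to a base case of size 1. The algorithm makes 4 recursive calls at each level.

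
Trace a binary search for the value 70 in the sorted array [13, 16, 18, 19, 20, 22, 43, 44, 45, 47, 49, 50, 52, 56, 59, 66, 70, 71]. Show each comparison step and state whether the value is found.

Binary search for 70 in [13, 16, 18, 19, 20, 22, 43, 44, 45, 47, 49, 50, 52, 56, 59, 66, 70, 71]:

lo=0, hi=17, mid=8, arr[mid]=45 -> 45 < 70, search right half
lo=9, hi=17, mid=13, arr[mid]=56 -> 56 < 70, search right half
lo=14, hi=17, mid=15, arr[mid]=66 -> 66 < 70, search right half
lo=16, hi=17, mid=16, arr[mid]=70 -> Found target at index 16!

Binary search finds 70 at index 16 after 4 comparisons. The search repeatedly halves the search space by comparing with the middle element.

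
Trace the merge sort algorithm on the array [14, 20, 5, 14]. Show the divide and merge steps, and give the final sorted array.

Merge sort trace:

Split: [14, 20, 5, 14] -> [14, 20] and [5, 14]
  Split: [14, 20] -> [14] and [20]
  Merge: [14] + [20] -> [14, 20]
  Split: [5, 14] -> [5] and [14]
  Merge: [5] + [14] -> [5, 14]
Merge: [14, 20] + [5, 14] -> [5, 14, 14, 20]

Final sorted array: [5, 14, 14, 20]

The merge sort proceeds by recursively splitting the array and merging sorted halves.
After all merges, the sorted array is [5, 14, 14, 20].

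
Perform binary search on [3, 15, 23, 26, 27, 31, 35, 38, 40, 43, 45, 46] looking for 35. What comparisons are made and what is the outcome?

Binary search for 35 in [3, 15, 23, 26, 27, 31, 35, 38, 40, 43, 45, 46]:

lo=0, hi=11, mid=5, arr[mid]=31 -> 31 < 35, search right half
lo=6, hi=11, mid=8, arr[mid]=40 -> 40 > 35, search left half
lo=6, hi=7, mid=6, arr[mid]=35 -> Found target at index 6!

Binary search finds 35 at index 6 after 3 comparisons. The search repeatedly halves the search space by comparing with the middle element.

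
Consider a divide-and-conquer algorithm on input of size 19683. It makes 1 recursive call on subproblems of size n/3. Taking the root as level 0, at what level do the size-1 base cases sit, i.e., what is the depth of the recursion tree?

For divide and conquer with division factor 3:

Problem sizes at each level:
Level 0: 19683
Level 1: 6561
Level 2: 2187
Level 3: 729
Level 4: 243
Level 5: 81
Level 6: 27
Level 7: 9
Level 8: 3
Level 9: 1

The root is level 0 and the size-1 base case is level 9 (the tree spans levels 0 through 9, i.e. 10 levels counting the root), so the depth is the number of divisions: log_3(19683) = 9

The recursion tree depth is log_3(19683) = 9. At each level, the problem size is divided by 3, so it takes 9 divisions to reduce to a base case of size 1. The algorithm makes 1 recursive call at each level.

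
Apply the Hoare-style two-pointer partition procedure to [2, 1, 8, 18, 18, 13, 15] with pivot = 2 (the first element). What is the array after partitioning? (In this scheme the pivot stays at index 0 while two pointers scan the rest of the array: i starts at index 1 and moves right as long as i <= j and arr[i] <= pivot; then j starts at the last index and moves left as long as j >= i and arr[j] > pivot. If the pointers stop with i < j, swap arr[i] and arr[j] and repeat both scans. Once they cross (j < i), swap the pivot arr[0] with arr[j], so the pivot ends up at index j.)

Hoare-style two-pointer partition with pivot = 2:

Initial array: [2, 1, 8, 18, 18, 13, 15]

Pointers start at i = 1, j = 6.
i ends at 2, j ends at 1: the pointers have crossed (j < i), so scanning stops.

Swap pivot arr[0] with arr[1] to place pivot at position 1: [1, 2, 8, 18, 18, 13, 15]
Pivot position: 1

After partitioning with pivot 2, the array becomes [1, 2, 8, 18, 18, 13, 15]. The pivot is placed at index 1. All elements to the left of the pivot are <= 2, and all elements to the right are > 2.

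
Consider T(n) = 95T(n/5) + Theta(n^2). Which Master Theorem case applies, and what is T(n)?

Master Theorem for T(n) = 95T(n/5) + O(n^2):

a = 95, b = 5, c = 2
log_b(a) = log_5(95) = 2.8295

Case 1: c = 2 < log_5(95) = 2.8295
T(n) = O(n^(log_5 95))

For T(n) = 95T(n/5) + O(n^2): log_5(95) = 2.8295. This is Case 1 of the Master Theorem (c < log_b(a), work dominated by leaves), giving O(n^(log_5 95)).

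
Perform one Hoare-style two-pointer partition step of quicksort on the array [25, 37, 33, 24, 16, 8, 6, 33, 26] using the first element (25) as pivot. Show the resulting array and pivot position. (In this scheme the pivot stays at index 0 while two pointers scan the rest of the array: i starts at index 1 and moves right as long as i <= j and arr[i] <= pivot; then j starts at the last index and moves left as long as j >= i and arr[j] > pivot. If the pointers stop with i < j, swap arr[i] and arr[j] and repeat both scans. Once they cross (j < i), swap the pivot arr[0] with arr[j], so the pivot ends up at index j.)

Hoare-style two-pointer partition with pivot = 25:

Initial array: [25, 37, 33, 24, 16, 8, 6, 33, 26]

Pointers start at i = 1, j = 8.
i stops at index 1 (arr[1]=37 > 25), j stops at index 6 (arr[6]=6 <= 25): swap arr[1] and arr[6], array becomes [25, 6, 33, 24, 16, 8, 37, 33, 26]
i stops at index 2 (arr[2]=33 > 25), j stops at index 5 (arr[5]=8 <= 25): swap arr[2] and arr[5], array becomes [25, 6, 8, 24, 16, 33, 37, 33, 26]
i ends at 5, j ends at 4: the pointers have crossed (j < i), so scanning stops.

Swap pivot arr[0] with arr[4] to place pivot at position 4: [16, 6, 8, 24, 25, 33, 37, 33, 26]
Pivot position: 4

After partitioning with pivot 25, the array becomes [16, 6, 8, 24, 25, 33, 37, 33, 26]. The pivot is placed at index 4. All elements to the left of the pivot are <= 25, and all elements to the right are > 25.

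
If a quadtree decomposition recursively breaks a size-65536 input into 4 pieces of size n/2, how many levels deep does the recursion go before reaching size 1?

For divide and conquer with division factor 2:

Problem sizes at each level:
Level 0: 65536
Level 1: 32768
Level 2: 16384
Level 3: 8192
Level 4: 4096
Level 5: 2048
Level 6: 1024
Level 7: 512
Level 8: 256
Level 9: 128
Level 10: 64
Level 11: 32
Level 12: 16
Level 13: 8
Level 14: 4
Level 15: 2
Level 16: 1

The root is level 0 and the size-1 base case is level 16 (the tree spans levels 0 through 16, i.e. 17 levels counting the root), so the depth is the number of divisions: log_2(65536) = 16

The recursion tree depth is log_2(65536) = 16. At each level, the problem size is divided by 2, so it takes 16 divisions to reduce to a base case of size 1. The algorithm makes 4 recursive calls at each level.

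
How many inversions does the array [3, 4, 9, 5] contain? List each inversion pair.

Finding inversions in [3, 4, 9, 5]:

(2, 3): arr[2]=9 > arr[3]=5

Total inversions: 1

The array has 1 inversion(s): (2,3). Each pair (i,j) satisfies i < j and arr[i] > arr[j].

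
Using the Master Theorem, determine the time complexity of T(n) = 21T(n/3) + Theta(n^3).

Master Theorem for T(n) = 21T(n/3) + O(n^3):

a = 21, b = 3, c = 3
log_b(a) = log_3(21) = 2.7712

Case 3: c = 3 > log_3(21) = 2.7712
T(n) = O(n^3) = O(n^3)

For T(n) = 21T(n/3) + O(n^3): log_3(21) = 2.7712. This is Case 3 of the Master Theorem (c > log_b(a), work dominated by root), giving O(n^3).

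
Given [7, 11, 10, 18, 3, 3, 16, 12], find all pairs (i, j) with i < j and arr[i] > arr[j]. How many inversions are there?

Finding inversions in [7, 11, 10, 18, 3, 3, 16, 12]:

(0, 4): arr[0]=7 > arr[4]=3
(0, 5): arr[0]=7 > arr[5]=3
(1, 2): arr[1]=11 > arr[2]=10
(1, 4): arr[1]=11 > arr[4]=3
(1, 5): arr[1]=11 > arr[5]=3
(2, 4): arr[2]=10 > arr[4]=3
(2, 5): arr[2]=10 > arr[5]=3
(3, 4): arr[3]=18 > arr[4]=3
(3, 5): arr[3]=18 > arr[5]=3
(3, 6): arr[3]=18 > arr[6]=16
(3, 7): arr[3]=18 > arr[7]=12
(6, 7): arr[6]=16 > arr[7]=12

Total inversions: 12

The array has 12 inversion(s): (0,4), (0,5), (1,2), (1,4), (1,5), (2,4), (2,5), (3,4), (3,5), (3,6), (3,7), (6,7). Each pair (i,j) satisfies i < j and arr[i] > arr[j].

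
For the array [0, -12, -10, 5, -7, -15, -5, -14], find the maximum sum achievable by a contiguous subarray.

Using Kadane's algorithm on [0, -12, -10, 5, -7, -15, -5, -14]:

Scanning through the array:
Position 1 (value -12): max_ending_here = -12, max_so_far = 0
Position 2 (value -10): max_ending_here = -10, max_so_far = 0
Position 3 (value 5): max_ending_here = 5, max_so_far = 5
Position 4 (value -7): max_ending_here = -2, max_so_far = 5
Position 5 (value -15): max_ending_here = -15, max_so_far = 5
Position 6 (value -5): max_ending_here = -5, max_so_far = 5
Position 7 (value -14): max_ending_here = -14, max_so_far = 5

Maximum subarray: [5]
Maximum sum: 5

The maximum subarray is [5] with sum 5. This subarray runs from index 3 to index 3.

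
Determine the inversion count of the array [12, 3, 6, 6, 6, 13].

Finding inversions in [12, 3, 6, 6, 6, 13]:

(0, 1): arr[0]=12 > arr[1]=3
(0, 2): arr[0]=12 > arr[2]=6
(0, 3): arr[0]=12 > arr[3]=6
(0, 4): arr[0]=12 > arr[4]=6

Total inversions: 4

The array has 4 inversion(s): (0,1), (0,2), (0,3), (0,4). Each pair (i,j) satisfies i < j and arr[i] > arr[j].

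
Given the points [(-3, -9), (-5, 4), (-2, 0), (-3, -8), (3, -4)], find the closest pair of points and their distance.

Computing all pairwise distances among 5 points:

d((-3, -9), (-5, 4)) = 13.1529
d((-3, -9), (-2, 0)) = 9.0554
d((-3, -9), (-3, -8)) = 1.0 <-- minimum
d((-3, -9), (3, -4)) = 7.8102
d((-5, 4), (-2, 0)) = 5.0
d((-5, 4), (-3, -8)) = 12.1655
d((-5, 4), (3, -4)) = 11.3137
d((-2, 0), (-3, -8)) = 8.0623
d((-2, 0), (3, -4)) = 6.4031
d((-3, -8), (3, -4)) = 7.2111

Closest pair: (-3, -9) and (-3, -8) with distance 1.0

The closest pair is (-3, -9) and (-3, -8) with Euclidean distance 1.0. For 5 points, brute-force pairwise comparison is shown above. For large n, the divide-and-conquer algorithm (sort by x, recurse on halves, check the dividing strip) achieves O(n log n).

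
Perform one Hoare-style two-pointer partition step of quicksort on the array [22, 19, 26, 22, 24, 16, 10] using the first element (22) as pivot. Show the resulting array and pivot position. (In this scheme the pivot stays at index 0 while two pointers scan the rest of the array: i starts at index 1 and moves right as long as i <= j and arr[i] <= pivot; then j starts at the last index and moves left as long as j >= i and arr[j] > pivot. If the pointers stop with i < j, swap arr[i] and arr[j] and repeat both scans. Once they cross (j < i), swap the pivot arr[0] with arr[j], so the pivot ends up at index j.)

Hoare-style two-pointer partition with pivot = 22:

Initial array: [22, 19, 26, 22, 24, 16, 10]

Pointers start at i = 1, j = 6.
i stops at index 2 (arr[2]=26 > 22), j stops at index 6 (arr[6]=10 <= 22): swap arr[2] and arr[6], array becomes [22, 19, 10, 22, 24, 16, 26]
i stops at index 4 (arr[4]=24 > 22), j stops at index 5 (arr[5]=16 <= 22): swap arr[4] and arr[5], array becomes [22, 19, 10, 22, 16, 24, 26]
i ends at 5, j ends at 4: the pointers have crossed (j < i), so scanning stops.

Swap pivot arr[0] with arr[4] to place pivot at position 4: [16, 19, 10, 22, 22, 24, 26]
Pivot position: 4

After partitioning with pivot 22, the array becomes [16, 19, 10, 22, 22, 24, 26]. The pivot is placed at index 4. All elements to the left of the pivot are <= 22, and all elements to the right are > 22.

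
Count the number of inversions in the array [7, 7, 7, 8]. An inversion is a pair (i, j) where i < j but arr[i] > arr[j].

Finding inversions in [7, 7, 7, 8]:


Total inversions: 0

The array has 0 inversions. It is already sorted.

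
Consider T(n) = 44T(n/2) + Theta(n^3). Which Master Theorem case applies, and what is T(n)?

Master Theorem for T(n) = 44T(n/2) + O(n^3):

a = 44, b = 2, c = 3
log_b(a) = log_2(44) = 5.4594

Case 1: c = 3 < log_2(44) = 5.4594
T(n) = O(n^(log_2 44))

For T(n) = 44T(n/2) + O(n^3): log_2(44) = 5.4594. This is Case 1 of the Master Theorem (c < log_b(a), work dominated by leaves), giving O(n^(log_2 44)).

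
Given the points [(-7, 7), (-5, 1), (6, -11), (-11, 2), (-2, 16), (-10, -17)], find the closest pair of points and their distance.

Computing all pairwise distances among 6 points:

d((-7, 7), (-5, 1)) = 6.3246
d((-7, 7), (6, -11)) = 22.2036
d((-7, 7), (-11, 2)) = 6.4031
d((-7, 7), (-2, 16)) = 10.2956
d((-7, 7), (-10, -17)) = 24.1868
d((-5, 1), (6, -11)) = 16.2788
d((-5, 1), (-11, 2)) = 6.0828 <-- minimum
d((-5, 1), (-2, 16)) = 15.2971
d((-5, 1), (-10, -17)) = 18.6815
d((6, -11), (-11, 2)) = 21.4009
d((6, -11), (-2, 16)) = 28.1603
d((6, -11), (-10, -17)) = 17.088
d((-11, 2), (-2, 16)) = 16.6433
d((-11, 2), (-10, -17)) = 19.0263
d((-2, 16), (-10, -17)) = 33.9559

Closest pair: (-5, 1) and (-11, 2) with distance 6.0828

The closest pair is (-5, 1) and (-11, 2) with Euclidean distance 6.0828. For 6 points, brute-force pairwise comparison is shown above. For large n, the divide-and-conquer algorithm (sort by x, recurse on halves, check the dividing strip) achieves O(n log n).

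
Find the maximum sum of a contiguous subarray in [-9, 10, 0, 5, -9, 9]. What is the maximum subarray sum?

Using Kadane's algorithm on [-9, 10, 0, 5, -9, 9]:

Scanning through the array:
Position 1 (value 10): max_ending_here = 10, max_so_far = 10
Position 2 (value 0): max_ending_here = 10, max_so_far = 10
Position 3 (value 5): max_ending_here = 15, max_so_far = 15
Position 4 (value -9): max_ending_here = 6, max_so_far = 15
Position 5 (value 9): max_ending_here = 15, max_so_far = 15

Maximum subarray: [10, 0, 5]
Maximum sum: 15

The maximum subarray is [10, 0, 5] with sum 15. This subarray runs from index 1 to index 3.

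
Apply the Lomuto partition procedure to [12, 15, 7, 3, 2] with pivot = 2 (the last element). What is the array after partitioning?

Lomuto partition with pivot = 2:

Initial array: [12, 15, 7, 3, 2]

arr[0]=12 > 2: no swap
arr[1]=15 > 2: no swap
arr[2]=7 > 2: no swap
arr[3]=3 > 2: no swap

Place pivot at position 0: [2, 15, 7, 3, 12]
Pivot position: 0

After partitioning with pivot 2, the array becomes [2, 15, 7, 3, 12]. The pivot is placed at index 0. All elements to the left of the pivot are <= 2, and all elements to the right are > 2.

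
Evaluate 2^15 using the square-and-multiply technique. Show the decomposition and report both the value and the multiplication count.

Computing 2^15 by squaring (build up from 2^1; each line after the first costs one multiplication):

2^1 = 2
2^2 = (2^1)^2 = 2^2 = 4
2^3 = 2 * 2^2 = 2 * 4 = 8
2^6 = (2^3)^2 = 8^2 = 64
2^7 = 2 * 2^6 = 2 * 64 = 128
2^14 = (2^7)^2 = 128^2 = 16384
2^15 = 2 * 2^14 = 2 * 16384 = 32768

Result: 32768
Multiplications needed: 6 (6 lines after 2^1)

2^15 = 32768. Using exponentiation by squaring, this requires 6 multiplications. The key idea: if the exponent is even, square the half-power; if odd, multiply by the base once.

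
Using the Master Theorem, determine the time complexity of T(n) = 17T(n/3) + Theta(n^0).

Master Theorem for T(n) = 17T(n/3) + O(n^0):

a = 17, b = 3, c = 0
log_b(a) = log_3(17) = 2.5789

Case 1: c = 0 < log_3(17) = 2.5789
T(n) = O(n^(log_3 17))

For T(n) = 17T(n/3) + O(n^0): log_3(17) = 2.5789. This is Case 1 of the Master Theorem (c < log_b(a), work dominated by leaves), giving O(n^(log_3 17)).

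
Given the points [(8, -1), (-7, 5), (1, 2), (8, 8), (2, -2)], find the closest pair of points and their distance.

Computing all pairwise distances among 5 points:

d((8, -1), (-7, 5)) = 16.1555
d((8, -1), (1, 2)) = 7.6158
d((8, -1), (8, 8)) = 9.0
d((8, -1), (2, -2)) = 6.0828
d((-7, 5), (1, 2)) = 8.544
d((-7, 5), (8, 8)) = 15.2971
d((-7, 5), (2, -2)) = 11.4018
d((1, 2), (8, 8)) = 9.2195
d((1, 2), (2, -2)) = 4.1231 <-- minimum
d((8, 8), (2, -2)) = 11.6619

Closest pair: (1, 2) and (2, -2) with distance 4.1231

The closest pair is (1, 2) and (2, -2) with Euclidean distance 4.1231. For 5 points, brute-force pairwise comparison is shown above. For large n, the divide-and-conquer algorithm (sort by x, recurse on halves, check the dividing strip) achieves O(n log n).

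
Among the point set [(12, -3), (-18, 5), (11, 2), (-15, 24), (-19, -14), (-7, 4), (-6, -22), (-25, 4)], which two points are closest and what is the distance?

Computing all pairwise distances among 8 points:

d((12, -3), (-18, 5)) = 31.0483
d((12, -3), (11, 2)) = 5.099 <-- minimum
d((12, -3), (-15, 24)) = 38.1838
d((12, -3), (-19, -14)) = 32.8938
d((12, -3), (-7, 4)) = 20.2485
d((12, -3), (-6, -22)) = 26.1725
d((12, -3), (-25, 4)) = 37.6563
d((-18, 5), (11, 2)) = 29.1548
d((-18, 5), (-15, 24)) = 19.2354
d((-18, 5), (-19, -14)) = 19.0263
d((-18, 5), (-7, 4)) = 11.0454
d((-18, 5), (-6, -22)) = 29.5466
d((-18, 5), (-25, 4)) = 7.0711
d((11, 2), (-15, 24)) = 34.0588
d((11, 2), (-19, -14)) = 34.0
d((11, 2), (-7, 4)) = 18.1108
d((11, 2), (-6, -22)) = 29.4109
d((11, 2), (-25, 4)) = 36.0555
d((-15, 24), (-19, -14)) = 38.2099
d((-15, 24), (-7, 4)) = 21.5407
d((-15, 24), (-6, -22)) = 46.8722
d((-15, 24), (-25, 4)) = 22.3607
d((-19, -14), (-7, 4)) = 21.6333
d((-19, -14), (-6, -22)) = 15.2643
d((-19, -14), (-25, 4)) = 18.9737
d((-7, 4), (-6, -22)) = 26.0192
d((-7, 4), (-25, 4)) = 18.0
d((-6, -22), (-25, 4)) = 32.2025

Closest pair: (12, -3) and (11, 2) with distance 5.099

The closest pair is (12, -3) and (11, 2) with Euclidean distance 5.099. For 8 points, brute-force pairwise comparison is shown above. For large n, the divide-and-conquer algorithm (sort by x, recurse on halves, check the dividing strip) achieves O(n log n).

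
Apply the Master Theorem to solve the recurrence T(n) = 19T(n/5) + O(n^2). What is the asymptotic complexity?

Master Theorem for T(n) = 19T(n/5) + O(n^2):

a = 19, b = 5, c = 2
log_b(a) = log_5(19) = 1.8295

Case 3: c = 2 > log_5(19) = 1.8295
T(n) = O(n^2) = O(n^2)

For T(n) = 19T(n/5) + O(n^2): log_5(19) = 1.8295. This is Case 3 of the Master Theorem (c > log_b(a), work dominated by root), giving O(n^2).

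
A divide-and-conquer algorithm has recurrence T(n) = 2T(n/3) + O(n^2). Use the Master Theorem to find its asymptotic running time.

Master Theorem for T(n) = 2T(n/3) + O(n^2):

a = 2, b = 3, c = 2
log_b(a) = log_3(2) = 0.6309

Case 3: c = 2 > log_3(2) = 0.6309
T(n) = O(n^2) = O(n^2)

For T(n) = 2T(n/3) + O(n^2): log_3(2) = 0.6309. This is Case 3 of the Master Theorem (c > log_b(a), work dominated by root), giving O(n^2).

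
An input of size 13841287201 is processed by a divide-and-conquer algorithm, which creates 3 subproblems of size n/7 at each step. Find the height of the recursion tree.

For divide and conquer with division factor 7:

Problem sizes at each level:
Level 0: 13841287201
Level 1: 1977326743
Level 2: 282475249
Level 3: 40353607
Level 4: 5764801
Level 5: 823543
Level 6: 117649
Level 7: 16807
Level 8: 2401
Level 9: 343
Level 10: 49
Level 11: 7
Level 12: 1

The root is level 0 and the size-1 base case is level 12 (the tree spans levels 0 through 12, i.e. 13 levels counting the root), so the depth is the number of divisions: log_7(13841287201) = 12

The recursion tree depth is log_7(13841287201) = 12. At each level, the problem size is divided by 7, so it takes 12 divisions to reduce to a base case of size 1. The algorithm makes 3 recursive calls at each level.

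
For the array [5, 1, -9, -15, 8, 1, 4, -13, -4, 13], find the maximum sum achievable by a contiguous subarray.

Using Kadane's algorithm on [5, 1, -9, -15, 8, 1, 4, -13, -4, 13]:

Scanning through the array:
Position 1 (value 1): max_ending_here = 6, max_so_far = 6
Position 2 (value -9): max_ending_here = -3, max_so_far = 6
Position 3 (value -15): max_ending_here = -15, max_so_far = 6
Position 4 (value 8): max_ending_here = 8, max_so_far = 8
Position 5 (value 1): max_ending_here = 9, max_so_far = 9
Position 6 (value 4): max_ending_here = 13, max_so_far = 13
Position 7 (value -13): max_ending_here = 0, max_so_far = 13
Position 8 (value -4): max_ending_here = -4, max_so_far = 13
Position 9 (value 13): max_ending_here = 13, max_so_far = 13

Maximum subarray: [8, 1, 4]
Maximum sum: 13

The maximum subarray is [8, 1, 4] with sum 13. This subarray runs from index 4 to index 6.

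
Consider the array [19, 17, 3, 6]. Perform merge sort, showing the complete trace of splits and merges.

Merge sort trace:

Split: [19, 17, 3, 6] -> [19, 17] and [3, 6]
  Split: [19, 17] -> [19] and [17]
  Merge: [19] + [17] -> [17, 19]
  Split: [3, 6] -> [3] and [6]
  Merge: [3] + [6] -> [3, 6]
Merge: [17, 19] + [3, 6] -> [3, 6, 17, 19]

Final sorted array: [3, 6, 17, 19]

The merge sort proceeds by recursively splitting the array and merging sorted halves.
After all merges, the sorted array is [3, 6, 17, 19].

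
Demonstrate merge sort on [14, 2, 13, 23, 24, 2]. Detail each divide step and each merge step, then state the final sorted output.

Merge sort trace:

Split: [14, 2, 13, 23, 24, 2] -> [14, 2, 13] and [23, 24, 2]
  Split: [14, 2, 13] -> [14] and [2, 13]
    Split: [2, 13] -> [2] and [13]
    Merge: [2] + [13] -> [2, 13]
  Merge: [14] + [2, 13] -> [2, 13, 14]
  Split: [23, 24, 2] -> [23] and [24, 2]
    Split: [24, 2] -> [24] and [2]
    Merge: [24] + [2] -> [2, 24]
  Merge: [23] + [2, 24] -> [2, 23, 24]
Merge: [2, 13, 14] + [2, 23, 24] -> [2, 2, 13, 14, 23, 24]

Final sorted array: [2, 2, 13, 14, 23, 24]

The merge sort proceeds by recursively splitting the array and merging sorted halves.
After all merges, the sorted array is [2, 2, 13, 14, 23, 24].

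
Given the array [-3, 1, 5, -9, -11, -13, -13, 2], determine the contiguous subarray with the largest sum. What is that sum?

Using Kadane's algorithm on [-3, 1, 5, -9, -11, -13, -13, 2]:

Scanning through the array:
Position 1 (value 1): max_ending_here = 1, max_so_far = 1
Position 2 (value 5): max_ending_here = 6, max_so_far = 6
Position 3 (value -9): max_ending_here = -3, max_so_far = 6
Position 4 (value -11): max_ending_here = -11, max_so_far = 6
Position 5 (value -13): max_ending_here = -13, max_so_far = 6
Position 6 (value -13): max_ending_here = -13, max_so_far = 6
Position 7 (value 2): max_ending_here = 2, max_so_far = 6

Maximum subarray: [1, 5]
Maximum sum: 6

The maximum subarray is [1, 5] with sum 6. This subarray runs from index 1 to index 2.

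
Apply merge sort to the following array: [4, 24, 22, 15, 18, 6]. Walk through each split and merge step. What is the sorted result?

Merge sort trace:

Split: [4, 24, 22, 15, 18, 6] -> [4, 24, 22] and [15, 18, 6]
  Split: [4, 24, 22] -> [4] and [24, 22]
    Split: [24, 22] -> [24] and [22]
    Merge: [24] + [22] -> [22, 24]
  Merge: [4] + [22, 24] -> [4, 22, 24]
  Split: [15, 18, 6] -> [15] and [18, 6]
    Split: [18, 6] -> [18] and [6]
    Merge: [18] + [6] -> [6, 18]
  Merge: [15] + [6, 18] -> [6, 15, 18]
Merge: [4, 22, 24] + [6, 15, 18] -> [4, 6, 15, 18, 22, 24]

Final sorted array: [4, 6, 15, 18, 22, 24]

The merge sort proceeds by recursively splitting the array and merging sorted halves.
After all merges, the sorted array is [4, 6, 15, 18, 22, 24].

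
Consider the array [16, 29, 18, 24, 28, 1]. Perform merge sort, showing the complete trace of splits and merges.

Merge sort trace:

Split: [16, 29, 18, 24, 28, 1] -> [16, 29, 18] and [24, 28, 1]
  Split: [16, 29, 18] -> [16] and [29, 18]
    Split: [29, 18] -> [29] and [18]
    Merge: [29] + [18] -> [18, 29]
  Merge: [16] + [18, 29] -> [16, 18, 29]
  Split: [24, 28, 1] -> [24] and [28, 1]
    Split: [28, 1] -> [28] and [1]
    Merge: [28] + [1] -> [1, 28]
  Merge: [24] + [1, 28] -> [1, 24, 28]
Merge: [16, 18, 29] + [1, 24, 28] -> [1, 16, 18, 24, 28, 29]

Final sorted array: [1, 16, 18, 24, 28, 29]

The merge sort proceeds by recursively splitting the array and merging sorted halves.
After all merges, the sorted array is [1, 16, 18, 24, 28, 29].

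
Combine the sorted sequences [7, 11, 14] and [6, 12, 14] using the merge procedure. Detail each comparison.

Merging process:

Compare 7 vs 6: take 6 from right. Merged: [6]
Compare 7 vs 12: take 7 from left. Merged: [6, 7]
Compare 11 vs 12: take 11 from left. Merged: [6, 7, 11]
Compare 14 vs 12: take 12 from right. Merged: [6, 7, 11, 12]
Compare 14 vs 14: take 14 from left. Merged: [6, 7, 11, 12, 14]
Append remaining from right: [14]. Merged: [6, 7, 11, 12, 14, 14]

Final merged array: [6, 7, 11, 12, 14, 14]
Total comparisons: 5

The merged array is [6, 7, 11, 12, 14, 14], requiring 5 comparisons. The merge step runs in O(n) time where n is the total number of elements.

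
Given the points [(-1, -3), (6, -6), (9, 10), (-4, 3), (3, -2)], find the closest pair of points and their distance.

Computing all pairwise distances among 5 points:

d((-1, -3), (6, -6)) = 7.6158
d((-1, -3), (9, 10)) = 16.4012
d((-1, -3), (-4, 3)) = 6.7082
d((-1, -3), (3, -2)) = 4.1231 <-- minimum
d((6, -6), (9, 10)) = 16.2788
d((6, -6), (-4, 3)) = 13.4536
d((6, -6), (3, -2)) = 5.0
d((9, 10), (-4, 3)) = 14.7648
d((9, 10), (3, -2)) = 13.4164
d((-4, 3), (3, -2)) = 8.6023

Closest pair: (-1, -3) and (3, -2) with distance 4.1231

The closest pair is (-1, -3) and (3, -2) with Euclidean distance 4.1231. For 5 points, brute-force pairwise comparison is shown above. For large n, the divide-and-conquer algorithm (sort by x, recurse on halves, check the dividing strip) achieves O(n log n).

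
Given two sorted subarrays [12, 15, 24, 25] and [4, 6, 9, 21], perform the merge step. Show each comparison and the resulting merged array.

Merging process:

Compare 12 vs 4: take 4 from right. Merged: [4]
Compare 12 vs 6: take 6 from right. Merged: [4, 6]
Compare 12 vs 9: take 9 from right. Merged: [4, 6, 9]
Compare 12 vs 21: take 12 from left. Merged: [4, 6, 9, 12]
Compare 15 vs 21: take 15 from left. Merged: [4, 6, 9, 12, 15]
Compare 24 vs 21: take 21 from right. Merged: [4, 6, 9, 12, 15, 21]
Append remaining from left: [24, 25]. Merged: [4, 6, 9, 12, 15, 21, 24, 25]

Final merged array: [4, 6, 9, 12, 15, 21, 24, 25]
Total comparisons: 6

The merged array is [4, 6, 9, 12, 15, 21, 24, 25], requiring 6 comparisons. The merge step runs in O(n) time where n is the total number of elements.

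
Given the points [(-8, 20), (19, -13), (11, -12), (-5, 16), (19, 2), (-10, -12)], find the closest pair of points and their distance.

Computing all pairwise distances among 6 points:

d((-8, 20), (19, -13)) = 42.638
d((-8, 20), (11, -12)) = 37.2156
d((-8, 20), (-5, 16)) = 5.0 <-- minimum
d((-8, 20), (19, 2)) = 32.45
d((-8, 20), (-10, -12)) = 32.0624
d((19, -13), (11, -12)) = 8.0623
d((19, -13), (-5, 16)) = 37.6431
d((19, -13), (19, 2)) = 15.0
d((19, -13), (-10, -12)) = 29.0172
d((11, -12), (-5, 16)) = 32.249
d((11, -12), (19, 2)) = 16.1245
d((11, -12), (-10, -12)) = 21.0
d((-5, 16), (19, 2)) = 27.7849
d((-5, 16), (-10, -12)) = 28.4429
d((19, 2), (-10, -12)) = 32.2025

Closest pair: (-8, 20) and (-5, 16) with distance 5.0

The closest pair is (-8, 20) and (-5, 16) with Euclidean distance 5.0. For 6 points, brute-force pairwise comparison is shown above. For large n, the divide-and-conquer algorithm (sort by x, recurse on halves, check the dividing strip) achieves O(n log n).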